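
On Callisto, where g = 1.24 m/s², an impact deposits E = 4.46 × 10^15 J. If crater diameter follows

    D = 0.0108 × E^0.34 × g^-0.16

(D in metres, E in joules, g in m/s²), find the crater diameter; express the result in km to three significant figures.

E^0.34 = (4.46 × 10^15)^0.34 = 2.093 × 10^5
g^-0.16 = 1.24^-0.16 = 0.9662
D = 0.0108 × 2.093 × 10^5 × 0.9662 = 2184 m
   = 2.184 km

D ≈ 2.18 km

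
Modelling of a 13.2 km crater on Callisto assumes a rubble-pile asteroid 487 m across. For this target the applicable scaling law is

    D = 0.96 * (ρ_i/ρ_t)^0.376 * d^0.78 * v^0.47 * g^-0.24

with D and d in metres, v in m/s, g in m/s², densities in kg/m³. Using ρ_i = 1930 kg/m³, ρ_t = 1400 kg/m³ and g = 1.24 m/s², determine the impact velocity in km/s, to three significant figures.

Rearranging for v: v = [D / (0.96 · (1930/1400)^0.376 · 487^0.78 · 1.24^-0.24)]^(1/0.47).
D = 13200 m.
(1930/1400)^0.376 = 1.128
487^0.78 = 124.8
1.24^-0.24 = 0.9497
Denominator = 0.96 × 1.128 × 124.8 × 0.9497 = 128.3
D / 128.3 = 13200 / 128.3 = 102.9
v = 102.9^(1/0.47) = 102.9^2.1277 = 19134 m/s

v ≈ 19.1 km/s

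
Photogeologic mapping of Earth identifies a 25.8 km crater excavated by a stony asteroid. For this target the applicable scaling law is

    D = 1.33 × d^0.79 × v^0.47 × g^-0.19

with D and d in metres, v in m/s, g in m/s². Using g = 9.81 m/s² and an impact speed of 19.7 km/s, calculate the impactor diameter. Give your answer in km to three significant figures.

d ≈ 1.29 km

Rearranging for d: d = [D / (1.33 · 19700^0.47 · 9.81^-0.19)]^(1/0.79).
D = 25800 m.
19700^0.47 = 104.3
9.81^-0.19 = 0.6480
Denominator = 1.33 × 104.3 × 0.6480 = 89.89
D / 89.89 = 25800 / 89.89 = 287.0
d = 287.0^(1/0.79) = 287.0^1.2658 = 1292 m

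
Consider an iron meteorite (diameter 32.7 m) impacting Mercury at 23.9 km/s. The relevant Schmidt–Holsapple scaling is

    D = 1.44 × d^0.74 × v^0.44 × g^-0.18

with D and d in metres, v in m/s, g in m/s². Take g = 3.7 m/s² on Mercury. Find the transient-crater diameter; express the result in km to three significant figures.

D ≈ 1.27 km

In SI units: v = 23900 m/s.
d^0.74 = 32.7^0.74 = 13.21
v^0.44 = 23900^0.44 = 84.43
g^-0.18 = 3.7^-0.18 = 0.7902
D = 1.44 × 13.21 × 84.43 × 0.7902 = 1269 m
   = 1.269 km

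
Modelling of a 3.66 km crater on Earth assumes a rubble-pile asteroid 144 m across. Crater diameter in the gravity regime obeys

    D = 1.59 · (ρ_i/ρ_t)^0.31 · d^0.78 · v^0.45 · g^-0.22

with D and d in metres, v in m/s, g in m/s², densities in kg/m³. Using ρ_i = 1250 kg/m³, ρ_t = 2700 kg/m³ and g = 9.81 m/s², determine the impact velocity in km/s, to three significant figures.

v ≈ 27.9 km/s

Rearranging for v: v = [D / (1.59 · (1250/2700)^0.31 · 144^0.78 · 9.81^-0.22)]^(1/0.45).
D = 3660 m.
(1250/2700)^0.31 = 0.7876
144^0.78 = 48.25
9.81^-0.22 = 0.6051
Denominator = 1.59 × 0.7876 × 48.25 × 0.6051 = 36.56
D / 36.56 = 3660 / 36.56 = 100.1
v = 100.1^(1/0.45) = 100.1^2.2222 = 27885 m/s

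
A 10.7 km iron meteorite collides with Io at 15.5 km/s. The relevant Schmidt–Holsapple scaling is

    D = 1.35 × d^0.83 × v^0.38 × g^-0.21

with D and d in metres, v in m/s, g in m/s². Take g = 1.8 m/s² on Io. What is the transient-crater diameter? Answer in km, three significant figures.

In SI units: d = 10700 m, v = 15500 m/s.
d^0.83 = 10700^0.83 = 2210
v^0.38 = 15500^0.38 = 39.11
g^-0.21 = 1.8^-0.21 = 0.8839
D = 1.35 × 2210 × 39.11 × 0.8839 = 1.031 × 10^5 m
   = 103.1 km

D ≈ 103 km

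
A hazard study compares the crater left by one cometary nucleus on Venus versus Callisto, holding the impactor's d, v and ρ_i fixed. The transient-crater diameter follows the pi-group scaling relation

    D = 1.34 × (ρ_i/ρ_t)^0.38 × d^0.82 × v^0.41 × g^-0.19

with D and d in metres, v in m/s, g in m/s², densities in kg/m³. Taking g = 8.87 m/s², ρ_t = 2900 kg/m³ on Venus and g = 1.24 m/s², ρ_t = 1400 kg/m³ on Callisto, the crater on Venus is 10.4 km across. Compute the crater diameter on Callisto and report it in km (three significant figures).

The impactor-only factors (d, v, ρ_i) cancel in the ratio, leaving D_Callisto/D_Venus = (g_Callisto/g_Venus)^-0.19 · (ρ_t,Venus/ρ_t,Callisto)^0.38.
(1.24/8.87)^-0.19 = 0.1398^-0.19 = 1.453
(2900/1400)^0.38 = 2.071^0.38 = 1.319
Ratio = 1.453 × 1.319 = 1.917
D_Callisto = 1.917 × 10.4 km = 19.9 km

D ≈ 19.9 km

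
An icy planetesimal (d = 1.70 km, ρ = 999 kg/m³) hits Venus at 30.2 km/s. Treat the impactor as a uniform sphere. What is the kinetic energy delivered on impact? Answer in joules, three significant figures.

d = 1700 m; v = 30200 m/s.
Mass m = (π/6) ρ d³ = (π/6) × 999 × (1700)³ = 2.570 × 10^12 kg
E = ½ m v² = 0.5 × 2.570 × 10^12 × (30200)² = 1.172 × 10^21 J

E ≈ 1.17 × 10^21 J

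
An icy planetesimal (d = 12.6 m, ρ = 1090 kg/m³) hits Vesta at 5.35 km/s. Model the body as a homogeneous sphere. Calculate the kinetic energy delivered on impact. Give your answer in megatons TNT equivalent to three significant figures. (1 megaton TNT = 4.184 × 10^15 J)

E ≈ 3.91 × 10^-3 Mt TNT

v = 5350 m/s.
Mass m = (π/6) ρ d³ = (π/6) × 1090 × (12.6)³ = 1.142 × 10^6 kg
E = ½ m v² = 0.5 × 1.142 × 10^6 × (5350)² = 1.634 × 10^13 J
   = 1.634 × 10^13 / 4.184×10^15 = 3.905 × 10^-3 Mt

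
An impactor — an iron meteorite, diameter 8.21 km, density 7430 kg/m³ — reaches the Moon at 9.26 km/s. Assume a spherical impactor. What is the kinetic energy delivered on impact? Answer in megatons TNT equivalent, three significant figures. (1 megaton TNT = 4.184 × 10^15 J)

E ≈ 2.21 × 10^7 Mt TNT

d = 8210 m; v = 9260 m/s.
Mass m = (π/6) ρ d³ = (π/6) × 7430 × (8210)³ = 2.153 × 10^15 kg
E = ½ m v² = 0.5 × 2.153 × 10^15 × (9260)² = 9.231 × 10^22 J
   = 9.231 × 10^22 / 4.184×10^15 = 2.206 × 10^7 Mt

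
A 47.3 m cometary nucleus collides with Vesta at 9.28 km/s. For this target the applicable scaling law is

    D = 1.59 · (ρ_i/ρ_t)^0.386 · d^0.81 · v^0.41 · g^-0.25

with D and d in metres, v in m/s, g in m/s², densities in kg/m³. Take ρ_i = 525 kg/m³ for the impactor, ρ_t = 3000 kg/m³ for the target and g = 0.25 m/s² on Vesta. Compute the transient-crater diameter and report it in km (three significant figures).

D ≈ 1.10 km

In SI units: v = 9280 m/s.
(ρ_i/ρ_t)^0.386 = (525/3000)^0.386 = 0.5103
d^0.81 = 47.3^0.81 = 22.73
v^0.41 = 9280^0.41 = 42.33
g^-0.25 = 0.25^-0.25 = 1.414
D = 1.59 × 0.5103 × 22.73 × 42.33 × 1.414 = 1104 m
   = 1.104 km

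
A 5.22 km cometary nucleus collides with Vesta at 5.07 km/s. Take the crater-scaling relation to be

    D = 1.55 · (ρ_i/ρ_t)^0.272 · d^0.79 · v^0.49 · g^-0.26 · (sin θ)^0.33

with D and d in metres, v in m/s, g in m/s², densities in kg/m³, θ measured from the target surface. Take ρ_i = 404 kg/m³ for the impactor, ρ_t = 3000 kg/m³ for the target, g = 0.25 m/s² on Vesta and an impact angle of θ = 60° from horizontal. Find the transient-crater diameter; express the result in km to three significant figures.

In SI units: d = 5220 m, v = 5070 m/s.
(ρ_i/ρ_t)^0.272 = (404/3000)^0.272 = 0.5796
d^0.79 = 5220^0.79 = 864.9
v^0.49 = 5070^0.49 = 65.38
g^-0.26 = 0.25^-0.26 = 1.434
(sin 60°)^0.33 = 0.8660^0.33 = 0.9536
D = 1.55 × 0.5796 × 864.9 × 65.38 × 1.434 × 0.9536 = 69468 m
   = 69.47 km

D ≈ 69.5 km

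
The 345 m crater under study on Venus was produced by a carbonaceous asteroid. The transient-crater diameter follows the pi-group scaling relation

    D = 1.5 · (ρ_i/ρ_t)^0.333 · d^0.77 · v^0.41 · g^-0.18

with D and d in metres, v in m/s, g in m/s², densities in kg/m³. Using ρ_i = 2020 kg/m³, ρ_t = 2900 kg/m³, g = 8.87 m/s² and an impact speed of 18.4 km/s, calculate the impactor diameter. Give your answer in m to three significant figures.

d ≈ 12.2 m

Rearranging for d: d = [D / (1.5 · (2020/2900)^0.333 · 18400^0.41 · 8.87^-0.18)]^(1/0.77).
(2020/2900)^0.333 = 0.8866
18400^0.41 = 56.05
8.87^-0.18 = 0.6751
Denominator = 1.5 × 0.8866 × 56.05 × 0.6751 = 50.32
D / 50.32 = 345 / 50.32 = 6.856
d = 6.856^(1/0.77) = 6.856^1.2987 = 12.18 m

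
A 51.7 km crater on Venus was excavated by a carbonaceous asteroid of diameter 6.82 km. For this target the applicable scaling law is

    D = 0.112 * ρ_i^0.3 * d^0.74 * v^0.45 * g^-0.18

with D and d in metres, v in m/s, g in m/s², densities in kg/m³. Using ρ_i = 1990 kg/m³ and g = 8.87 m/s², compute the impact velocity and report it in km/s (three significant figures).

Rearranging for v: v = [D / (0.112 · 1990^0.3 · 6820^0.74 · 8.87^-0.18)]^(1/0.45).
D = 51700 m.
1990^0.3 = 9.765
6820^0.74 = 687.1
8.87^-0.18 = 0.6751
Denominator = 0.112 × 9.765 × 687.1 × 0.6751 = 507.3
D / 507.3 = 51700 / 507.3 = 101.9
v = 101.9^(1/0.45) = 101.9^2.2222 = 29011 m/s

v ≈ 29.0 km/s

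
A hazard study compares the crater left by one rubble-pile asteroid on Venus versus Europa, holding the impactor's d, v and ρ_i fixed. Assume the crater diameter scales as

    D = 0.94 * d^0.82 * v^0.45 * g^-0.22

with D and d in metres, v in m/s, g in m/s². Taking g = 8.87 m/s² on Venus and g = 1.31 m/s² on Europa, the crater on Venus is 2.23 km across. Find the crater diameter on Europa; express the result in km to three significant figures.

All impactor-dependent factors cancel in the ratio, leaving D_Europa/D_Venus = (g_Europa/g_Venus)^-0.22.
(1.31/8.87)^-0.22 = 0.1477^-0.22 = 1.523
D_Europa = 1.523 × 2.23 km = 3.40 km

D ≈ 3.40 km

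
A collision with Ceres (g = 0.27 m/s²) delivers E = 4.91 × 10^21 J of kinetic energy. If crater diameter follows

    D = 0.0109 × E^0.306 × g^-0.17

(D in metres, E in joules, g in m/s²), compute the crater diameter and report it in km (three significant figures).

E^0.306 = (4.91 × 10^21)^0.306 = 4.340 × 10^6
g^-0.17 = 0.27^-0.17 = 1.249
D = 0.0109 × 4.340 × 10^6 × 1.249 = 59085 m
   = 59.09 km

D ≈ 59.1 km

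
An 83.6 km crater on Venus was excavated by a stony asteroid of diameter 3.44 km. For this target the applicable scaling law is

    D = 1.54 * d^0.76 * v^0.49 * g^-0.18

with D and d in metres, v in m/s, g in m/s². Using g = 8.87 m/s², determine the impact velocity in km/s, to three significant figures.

Rearranging for v: v = [D / (1.54 · 3440^0.76 · 8.87^-0.18)]^(1/0.49).
D = 83600 m.
3440^0.76 = 487.3
8.87^-0.18 = 0.6751
Denominator = 1.54 × 487.3 × 0.6751 = 506.6
D / 506.6 = 83600 / 506.6 = 165.0
v = 165.0^(1/0.49) = 165.0^2.0408 = 33531 m/s

v ≈ 33.5 km/s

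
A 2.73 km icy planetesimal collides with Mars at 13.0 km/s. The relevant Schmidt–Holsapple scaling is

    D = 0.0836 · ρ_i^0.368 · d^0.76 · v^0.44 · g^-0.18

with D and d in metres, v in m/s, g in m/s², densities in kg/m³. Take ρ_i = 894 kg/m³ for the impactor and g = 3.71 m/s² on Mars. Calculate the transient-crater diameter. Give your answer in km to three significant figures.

In SI units: d = 2730 m, v = 13000 m/s.
ρ_i^0.368 = 894^0.368 = 12.19
d^0.76 = 2730^0.76 = 408.8
v^0.44 = 13000^0.44 = 64.59
g^-0.18 = 3.71^-0.18 = 0.7898
D = 0.0836 × 12.19 × 408.8 × 64.59 × 0.7898 = 21252 m
   = 21.25 km

D ≈ 21.3 km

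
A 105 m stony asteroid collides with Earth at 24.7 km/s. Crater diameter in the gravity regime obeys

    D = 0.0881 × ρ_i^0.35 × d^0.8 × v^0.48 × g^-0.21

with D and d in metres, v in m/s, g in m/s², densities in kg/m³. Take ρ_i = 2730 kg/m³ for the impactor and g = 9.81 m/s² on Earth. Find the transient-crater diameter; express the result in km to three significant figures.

D ≈ 4.62 km

In SI units: v = 24700 m/s.
ρ_i^0.35 = 2730^0.35 = 15.95
d^0.8 = 105^0.8 = 41.40
v^0.48 = 24700^0.48 = 128.4
g^-0.21 = 9.81^-0.21 = 0.6191
D = 0.0881 × 15.95 × 41.40 × 128.4 × 0.6191 = 4624 m
   = 4.624 km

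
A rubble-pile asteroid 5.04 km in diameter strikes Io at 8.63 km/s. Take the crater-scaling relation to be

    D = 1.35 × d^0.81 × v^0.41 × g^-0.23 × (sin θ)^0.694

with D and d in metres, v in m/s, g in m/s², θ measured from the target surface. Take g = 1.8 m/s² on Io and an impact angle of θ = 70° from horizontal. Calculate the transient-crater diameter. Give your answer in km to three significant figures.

In SI units: d = 5040 m, v = 8630 m/s.
d^0.81 = 5040^0.81 = 997.6
v^0.41 = 8630^0.41 = 41.09
g^-0.23 = 1.8^-0.23 = 0.8735
(sin 70°)^0.694 = 0.9397^0.694 = 0.9578
D = 1.35 × 997.6 × 41.09 × 0.8735 × 0.9578 = 46298 m
   = 46.30 km

D ≈ 46.3 km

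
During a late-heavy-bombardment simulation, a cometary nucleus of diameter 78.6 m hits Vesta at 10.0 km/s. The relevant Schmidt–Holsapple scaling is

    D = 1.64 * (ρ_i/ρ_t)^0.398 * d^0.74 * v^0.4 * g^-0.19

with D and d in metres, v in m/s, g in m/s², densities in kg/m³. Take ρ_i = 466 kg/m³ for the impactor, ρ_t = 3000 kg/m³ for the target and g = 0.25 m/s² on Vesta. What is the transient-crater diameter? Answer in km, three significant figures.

D ≈ 1.02 km

In SI units: v = 10000 m/s.
(ρ_i/ρ_t)^0.398 = (466/3000)^0.398 = 0.4766
d^0.74 = 78.6^0.74 = 25.27
v^0.4 = 10000^0.4 = 39.81
g^-0.19 = 0.25^-0.19 = 1.301
D = 1.64 × 0.4766 × 25.27 × 39.81 × 1.301 = 1023 m
   = 1.023 km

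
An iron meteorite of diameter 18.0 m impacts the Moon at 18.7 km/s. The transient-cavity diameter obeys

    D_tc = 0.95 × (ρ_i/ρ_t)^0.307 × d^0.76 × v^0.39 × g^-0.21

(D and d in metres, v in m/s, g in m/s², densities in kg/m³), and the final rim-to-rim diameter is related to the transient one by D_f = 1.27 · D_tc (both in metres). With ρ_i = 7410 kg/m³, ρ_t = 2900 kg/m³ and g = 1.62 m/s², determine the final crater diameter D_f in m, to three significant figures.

D_f ≈ 606 m

v = 18700 m/s.
(ρ_i/ρ_t)^0.307 = (7410/2900)^0.307 = 1.334
d^0.76 = 18^0.76 = 8.995
v^0.39 = 18700^0.39 = 46.35
g^-0.21 = 1.62^-0.21 = 0.9037
D_tc = 0.95 × 1.334 × 8.995 × 46.35 × 0.9037 = 477.5 m
D_f = 1.27 × 477.5 = 606.4 m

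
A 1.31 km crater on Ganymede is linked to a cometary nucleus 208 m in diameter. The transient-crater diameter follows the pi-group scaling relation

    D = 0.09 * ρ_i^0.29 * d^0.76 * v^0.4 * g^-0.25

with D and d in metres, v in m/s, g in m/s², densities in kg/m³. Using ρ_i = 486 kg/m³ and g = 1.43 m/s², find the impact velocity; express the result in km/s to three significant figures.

Rearranging for v: v = [D / (0.09 · 486^0.29 · 208^0.76 · 1.43^-0.25)]^(1/0.4).
D = 1310 m.
486^0.29 = 6.013
208^0.76 = 57.77
1.43^-0.25 = 0.9145
Denominator = 0.09 × 6.013 × 57.77 × 0.9145 = 28.59
D / 28.59 = 1310 / 28.59 = 45.82
v = 45.82^(1/0.4) = 45.82^2.5 = 14211 m/s

v ≈ 14.2 km/s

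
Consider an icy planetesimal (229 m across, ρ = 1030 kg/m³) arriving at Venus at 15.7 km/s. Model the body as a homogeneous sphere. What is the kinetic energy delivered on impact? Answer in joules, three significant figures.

v = 15700 m/s.
Mass m = (π/6) ρ d³ = (π/6) × 1030 × (229)³ = 6.477 × 10^9 kg
E = ½ m v² = 0.5 × 6.477 × 10^9 × (15700)² = 7.983 × 10^17 J

E ≈ 7.98 × 10^17 J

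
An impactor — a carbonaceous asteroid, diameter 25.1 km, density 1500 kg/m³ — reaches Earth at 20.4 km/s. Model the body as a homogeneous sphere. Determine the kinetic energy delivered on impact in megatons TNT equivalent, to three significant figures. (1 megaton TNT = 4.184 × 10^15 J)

E ≈ 6.18 × 10^8 Mt TNT

d = 25100 m; v = 20400 m/s.
Mass m = (π/6) ρ d³ = (π/6) × 1500 × (25100)³ = 1.242 × 10^16 kg
E = ½ m v² = 0.5 × 1.242 × 10^16 × (20400)² = 2.584 × 10^24 J
   = 2.584 × 10^24 / 4.184×10^15 = 6.176 × 10^8 Mt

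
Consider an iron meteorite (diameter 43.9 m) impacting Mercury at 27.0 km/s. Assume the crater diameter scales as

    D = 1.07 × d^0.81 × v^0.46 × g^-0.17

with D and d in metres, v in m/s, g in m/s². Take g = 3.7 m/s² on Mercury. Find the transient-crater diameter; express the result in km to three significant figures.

D ≈ 2.00 km

In SI units: v = 27000 m/s.
d^0.81 = 43.9^0.81 = 21.40
v^0.46 = 27000^0.46 = 109.3
g^-0.17 = 3.7^-0.17 = 0.8006
D = 1.07 × 21.40 × 109.3 × 0.8006 = 2004 m
   = 2.004 km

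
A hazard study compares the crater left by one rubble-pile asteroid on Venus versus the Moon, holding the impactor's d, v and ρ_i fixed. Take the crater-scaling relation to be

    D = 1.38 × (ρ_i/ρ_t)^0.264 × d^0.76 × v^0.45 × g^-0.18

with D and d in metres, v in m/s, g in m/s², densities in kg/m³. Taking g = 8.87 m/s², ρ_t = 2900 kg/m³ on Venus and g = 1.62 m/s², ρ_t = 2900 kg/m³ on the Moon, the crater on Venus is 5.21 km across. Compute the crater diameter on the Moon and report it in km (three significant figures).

D ≈ 7.08 km

The impactor-only factors (d, v, ρ_i) cancel in the ratio, leaving D_Moon/D_Venus = (g_Moon/g_Venus)^-0.18 · (ρ_t,Venus/ρ_t,Moon)^0.264.
(1.62/8.87)^-0.18 = 0.1826^-0.18 = 1.358
(2900/2900)^0.264 = 1.000^0.264 = 1.000
Ratio = 1.358 × 1.000 = 1.358
D_Moon = 1.358 × 5.21 km = 7.08 km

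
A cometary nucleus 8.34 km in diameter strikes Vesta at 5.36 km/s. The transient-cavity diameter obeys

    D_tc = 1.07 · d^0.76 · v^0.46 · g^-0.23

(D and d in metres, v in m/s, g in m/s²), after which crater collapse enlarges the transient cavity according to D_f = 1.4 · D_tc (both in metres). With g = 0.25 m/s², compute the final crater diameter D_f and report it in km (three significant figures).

D_f ≈ 102 km

In SI: d = 8340 m, v = 5360 m/s.
d^0.76 = 8340^0.76 = 955.2
v^0.46 = 5360^0.46 = 51.93
g^-0.23 = 0.25^-0.23 = 1.376
D_tc = 1.07 × 955.2 × 51.93 × 1.376 = 73030 m
D_f = 1.4 × 73030 = 1.022 × 10^5 m
     = 102.2 km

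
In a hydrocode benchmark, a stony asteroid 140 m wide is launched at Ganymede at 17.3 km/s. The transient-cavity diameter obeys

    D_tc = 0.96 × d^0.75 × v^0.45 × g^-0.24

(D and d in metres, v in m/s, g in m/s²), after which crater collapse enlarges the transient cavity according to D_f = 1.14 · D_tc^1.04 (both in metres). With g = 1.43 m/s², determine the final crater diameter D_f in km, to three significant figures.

D_f ≈ 4.54 km

v = 17300 m/s.
d^0.75 = 140^0.75 = 40.70
v^0.45 = 17300^0.45 = 80.75
g^-0.24 = 1.43^-0.24 = 0.9177
D_tc = 0.96 × 40.70 × 80.75 × 0.9177 = 2895 m
D_f = 1.14 × (2895)^1.04 = 4540 m
     = 4.540 km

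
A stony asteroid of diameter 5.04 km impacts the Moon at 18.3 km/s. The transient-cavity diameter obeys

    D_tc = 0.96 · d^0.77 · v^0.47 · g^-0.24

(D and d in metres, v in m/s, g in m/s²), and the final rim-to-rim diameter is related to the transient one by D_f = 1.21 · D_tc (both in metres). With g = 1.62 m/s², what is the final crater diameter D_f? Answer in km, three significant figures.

D_f ≈ 74.0 km

In SI: d = 5040 m, v = 18300 m/s.
d^0.77 = 5040^0.77 = 709.4
v^0.47 = 18300^0.47 = 100.8
g^-0.24 = 1.62^-0.24 = 0.8907
D_tc = 0.96 × 709.4 × 100.8 × 0.8907 = 61140 m
D_f = 1.21 × 61140 = 73979 m
     = 73.98 km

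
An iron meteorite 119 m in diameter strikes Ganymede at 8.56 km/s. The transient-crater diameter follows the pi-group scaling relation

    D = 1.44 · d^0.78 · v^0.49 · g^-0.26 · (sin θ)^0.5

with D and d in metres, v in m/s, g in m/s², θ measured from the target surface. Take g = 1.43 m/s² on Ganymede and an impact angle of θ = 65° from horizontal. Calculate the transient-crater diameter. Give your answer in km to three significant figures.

In SI units: v = 8560 m/s.
d^0.78 = 119^0.78 = 41.58
v^0.49 = 8560^0.49 = 84.51
g^-0.26 = 1.43^-0.26 = 0.9112
(sin 65°)^0.5 = 0.9063^0.5 = 0.9520
D = 1.44 × 41.58 × 84.51 × 0.9112 × 0.9520 = 4389 m
   = 4.389 km

D ≈ 4.39 km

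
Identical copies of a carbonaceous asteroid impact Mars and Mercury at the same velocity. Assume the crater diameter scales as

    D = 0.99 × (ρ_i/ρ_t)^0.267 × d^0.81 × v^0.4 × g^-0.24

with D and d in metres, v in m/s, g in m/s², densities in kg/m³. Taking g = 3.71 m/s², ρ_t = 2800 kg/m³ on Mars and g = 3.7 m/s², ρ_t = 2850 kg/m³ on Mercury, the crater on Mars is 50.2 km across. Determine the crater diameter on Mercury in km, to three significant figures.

The impactor-only factors (d, v, ρ_i) cancel in the ratio, leaving D_Mercury/D_Mars = (g_Mercury/g_Mars)^-0.24 · (ρ_t,Mars/ρ_t,Mercury)^0.267.
(3.7/3.71)^-0.24 = 0.9973^-0.24 = 1.001
(2800/2850)^0.267 = 0.9825^0.267 = 0.9953
Ratio = 1.001 × 0.9953 = 0.9963
D_Mercury = 0.9963 × 50.2 km = 50.0 km

D ≈ 50.0 km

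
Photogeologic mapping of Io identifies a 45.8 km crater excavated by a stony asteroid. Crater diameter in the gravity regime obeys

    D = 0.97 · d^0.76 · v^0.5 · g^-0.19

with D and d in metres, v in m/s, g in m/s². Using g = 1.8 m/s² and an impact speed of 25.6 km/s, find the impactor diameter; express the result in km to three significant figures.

Rearranging for d: d = [D / (0.97 · 25600^0.5 · 1.8^-0.19)]^(1/0.76).
D = 45800 m.
25600^0.5 = 160.0
1.8^-0.19 = 0.8943
Denominator = 0.97 × 160.0 × 0.8943 = 138.8
D / 138.8 = 45800 / 138.8 = 330.0
d = 330.0^(1/0.76) = 330.0^1.3158 = 2060 m

d ≈ 2.06 km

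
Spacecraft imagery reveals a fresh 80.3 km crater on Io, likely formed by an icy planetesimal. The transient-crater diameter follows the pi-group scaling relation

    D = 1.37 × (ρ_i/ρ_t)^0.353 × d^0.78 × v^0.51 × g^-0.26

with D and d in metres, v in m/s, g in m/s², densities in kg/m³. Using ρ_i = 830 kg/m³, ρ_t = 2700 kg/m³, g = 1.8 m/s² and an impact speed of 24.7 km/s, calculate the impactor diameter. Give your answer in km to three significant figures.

Rearranging for d: d = [D / (1.37 · (830/2700)^0.353 · 24700^0.51 · 1.8^-0.26)]^(1/0.78).
D = 80300 m.
(830/2700)^0.353 = 0.6594
24700^0.51 = 173.9
1.8^-0.26 = 0.8583
Denominator = 1.37 × 0.6594 × 173.9 × 0.8583 = 134.8
D / 134.8 = 80300 / 134.8 = 595.7
d = 595.7^(1/0.78) = 595.7^1.2821 = 3613 m

d ≈ 3.61 km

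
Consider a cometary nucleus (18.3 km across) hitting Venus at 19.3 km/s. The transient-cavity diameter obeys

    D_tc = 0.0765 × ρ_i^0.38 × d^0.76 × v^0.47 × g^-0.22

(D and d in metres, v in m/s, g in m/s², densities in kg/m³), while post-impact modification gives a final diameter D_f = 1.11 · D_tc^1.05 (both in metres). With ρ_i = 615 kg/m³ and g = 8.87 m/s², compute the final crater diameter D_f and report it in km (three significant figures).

D_f ≈ 192 km

In SI: d = 18300 m, v = 19300 m/s.
ρ_i^0.38 = 615^0.38 = 11.48
d^0.76 = 18300^0.76 = 1736
v^0.47 = 19300^0.47 = 103.3
g^-0.22 = 8.87^-0.22 = 0.6187
D_tc = 0.0765 × 11.48 × 1736 × 103.3 × 0.6187 = 97440 m
D_f = 1.11 × (97440)^1.05 = 1.921 × 10^5 m
     = 192.1 km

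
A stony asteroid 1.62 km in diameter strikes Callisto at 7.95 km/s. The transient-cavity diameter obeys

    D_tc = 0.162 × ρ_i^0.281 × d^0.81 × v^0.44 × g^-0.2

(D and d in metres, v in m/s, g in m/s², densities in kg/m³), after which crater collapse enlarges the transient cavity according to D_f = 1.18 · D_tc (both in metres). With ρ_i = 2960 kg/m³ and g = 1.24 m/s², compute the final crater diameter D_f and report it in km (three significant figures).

D_f ≈ 35.8 km

In SI: d = 1620 m, v = 7950 m/s.
ρ_i^0.281 = 2960^0.281 = 9.450
d^0.81 = 1620^0.81 = 397.8
v^0.44 = 7950^0.44 = 52.02
g^-0.2 = 1.24^-0.2 = 0.9579
D_tc = 0.162 × 9.450 × 397.8 × 52.02 × 0.9579 = 30350 m
D_f = 1.18 × 30350 = 35813 m
     = 35.81 km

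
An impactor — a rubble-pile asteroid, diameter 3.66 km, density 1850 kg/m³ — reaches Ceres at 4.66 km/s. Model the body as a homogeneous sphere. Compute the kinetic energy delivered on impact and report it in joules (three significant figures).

E ≈ 5.16 × 10^20 J

d = 3660 m; v = 4660 m/s.
Mass m = (π/6) ρ d³ = (π/6) × 1850 × (3660)³ = 4.749 × 10^13 kg
E = ½ m v² = 0.5 × 4.749 × 10^13 × (4660)² = 5.156 × 10^20 J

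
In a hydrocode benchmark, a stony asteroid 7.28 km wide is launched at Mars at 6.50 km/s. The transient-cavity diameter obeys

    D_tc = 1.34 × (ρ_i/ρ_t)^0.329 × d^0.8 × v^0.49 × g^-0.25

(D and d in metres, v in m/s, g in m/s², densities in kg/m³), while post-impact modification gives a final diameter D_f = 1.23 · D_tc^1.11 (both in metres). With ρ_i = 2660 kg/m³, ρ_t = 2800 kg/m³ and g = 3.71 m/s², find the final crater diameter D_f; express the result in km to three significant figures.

D_f ≈ 370 km

In SI: d = 7280 m, v = 6500 m/s.
(ρ_i/ρ_t)^0.329 = (2660/2800)^0.329 = 0.9833
d^0.8 = 7280^0.8 = 1229
v^0.49 = 6500^0.49 = 73.85
g^-0.25 = 3.71^-0.25 = 0.7205
D_tc = 1.34 × 0.9833 × 1229 × 73.85 × 0.7205 = 86160 m
D_f = 1.23 × (86160)^1.11 = 3.699 × 10^5 m
     = 369.9 km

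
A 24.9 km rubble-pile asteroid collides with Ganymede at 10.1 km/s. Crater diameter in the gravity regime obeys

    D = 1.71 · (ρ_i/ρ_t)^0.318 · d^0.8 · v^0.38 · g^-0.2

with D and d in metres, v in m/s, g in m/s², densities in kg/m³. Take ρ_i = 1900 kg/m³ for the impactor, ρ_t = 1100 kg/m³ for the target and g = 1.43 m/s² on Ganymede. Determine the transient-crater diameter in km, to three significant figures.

D ≈ 207 km

In SI units: d = 24900 m, v = 10100 m/s.
(ρ_i/ρ_t)^0.318 = (1900/1100)^0.318 = 1.190
d^0.8 = 24900^0.8 = 3288
v^0.38 = 10100^0.38 = 33.24
g^-0.2 = 1.43^-0.2 = 0.9310
D = 1.71 × 1.190 × 3288 × 33.24 × 0.9310 = 2.071 × 10^5 m
   = 207.1 km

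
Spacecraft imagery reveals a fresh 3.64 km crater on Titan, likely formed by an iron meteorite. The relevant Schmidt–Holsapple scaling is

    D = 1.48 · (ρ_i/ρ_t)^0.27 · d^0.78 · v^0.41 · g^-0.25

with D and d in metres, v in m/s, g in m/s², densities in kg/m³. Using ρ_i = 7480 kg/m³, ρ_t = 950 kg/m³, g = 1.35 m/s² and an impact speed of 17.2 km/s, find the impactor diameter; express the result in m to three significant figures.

Rearranging for d: d = [D / (1.48 · (7480/950)^0.27 · 17200^0.41 · 1.35^-0.25)]^(1/0.78).
D = 3640 m.
(7480/950)^0.27 = 1.746
17200^0.41 = 54.52
1.35^-0.25 = 0.9277
Denominator = 1.48 × 1.746 × 54.52 × 0.9277 = 130.7
D / 130.7 = 3640 / 130.7 = 27.85
d = 27.85^(1/0.78) = 27.85^1.2821 = 71.19 m

d ≈ 71.2 m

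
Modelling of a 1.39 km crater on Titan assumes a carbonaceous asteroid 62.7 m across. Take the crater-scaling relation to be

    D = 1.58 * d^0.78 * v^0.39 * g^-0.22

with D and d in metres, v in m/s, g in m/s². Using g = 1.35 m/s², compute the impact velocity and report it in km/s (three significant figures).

Rearranging for v: v = [D / (1.58 · 62.7^0.78 · 1.35^-0.22)]^(1/0.39).
D = 1390 m.
62.7^0.78 = 25.23
1.35^-0.22 = 0.9361
Denominator = 1.58 × 25.23 × 0.9361 = 37.32
D / 37.32 = 1390 / 37.32 = 37.25
v = 37.25^(1/0.39) = 37.25^2.5641 = 10679 m/s

v ≈ 10.7 km/s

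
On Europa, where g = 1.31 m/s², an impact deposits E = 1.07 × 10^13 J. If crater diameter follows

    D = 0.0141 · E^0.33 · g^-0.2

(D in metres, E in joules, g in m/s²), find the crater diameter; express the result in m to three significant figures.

E^0.33 = (1.07 × 10^13)^0.33 = 1.994 × 10^4
g^-0.2 = 1.31^-0.2 = 0.9474
D = 0.0141 × 1.994 × 10^4 × 0.9474 = 266.4 m

D ≈ 266 m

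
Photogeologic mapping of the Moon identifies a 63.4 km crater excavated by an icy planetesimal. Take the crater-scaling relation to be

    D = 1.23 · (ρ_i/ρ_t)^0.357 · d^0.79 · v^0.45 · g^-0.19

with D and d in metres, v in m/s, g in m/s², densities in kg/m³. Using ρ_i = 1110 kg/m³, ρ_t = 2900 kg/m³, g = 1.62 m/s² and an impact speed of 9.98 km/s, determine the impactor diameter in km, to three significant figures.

Rearranging for d: d = [D / (1.23 · (1110/2900)^0.357 · 9980^0.45 · 1.62^-0.19)]^(1/0.79).
D = 63400 m.
(1110/2900)^0.357 = 0.7097
9980^0.45 = 63.04
1.62^-0.19 = 0.9124
Denominator = 1.23 × 0.7097 × 63.04 × 0.9124 = 50.21
D / 50.21 = 63400 / 50.21 = 1263
d = 1263^(1/0.79) = 1263^1.2658 = 8429 m

d ≈ 8.43 km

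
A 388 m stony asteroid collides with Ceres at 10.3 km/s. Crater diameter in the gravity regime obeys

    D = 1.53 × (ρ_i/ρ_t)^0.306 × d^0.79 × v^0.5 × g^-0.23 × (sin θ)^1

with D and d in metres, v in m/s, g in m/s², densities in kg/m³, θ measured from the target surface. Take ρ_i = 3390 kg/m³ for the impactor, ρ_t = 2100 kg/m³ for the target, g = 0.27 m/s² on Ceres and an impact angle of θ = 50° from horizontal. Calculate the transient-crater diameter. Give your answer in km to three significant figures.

In SI units: v = 10300 m/s.
(ρ_i/ρ_t)^0.306 = (3390/2100)^0.306 = 1.158
d^0.79 = 388^0.79 = 111.0
v^0.5 = 10300^0.5 = 101.5
g^-0.23 = 0.27^-0.23 = 1.351
(sin 50°)^1 = 0.7660^1 = 0.7660
D = 1.53 × 1.158 × 111.0 × 101.5 × 1.351 × 0.7660 = 20657 m
   = 20.66 km

D ≈ 20.7 km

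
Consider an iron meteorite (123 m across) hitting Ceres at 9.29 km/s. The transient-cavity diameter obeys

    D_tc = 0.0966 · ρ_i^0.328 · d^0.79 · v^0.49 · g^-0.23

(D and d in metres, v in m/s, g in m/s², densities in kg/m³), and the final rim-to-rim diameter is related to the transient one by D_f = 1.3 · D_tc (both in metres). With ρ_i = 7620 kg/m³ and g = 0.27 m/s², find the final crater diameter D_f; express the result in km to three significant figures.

v = 9290 m/s.
ρ_i^0.328 = 7620^0.328 = 18.76
d^0.79 = 123^0.79 = 44.77
v^0.49 = 9290^0.49 = 87.97
g^-0.23 = 0.27^-0.23 = 1.351
D_tc = 0.0966 × 18.76 × 44.77 × 87.97 × 1.351 = 9642 m
D_f = 1.3 × 9642 = 12535 m
     = 12.53 km

D_f ≈ 12.5 km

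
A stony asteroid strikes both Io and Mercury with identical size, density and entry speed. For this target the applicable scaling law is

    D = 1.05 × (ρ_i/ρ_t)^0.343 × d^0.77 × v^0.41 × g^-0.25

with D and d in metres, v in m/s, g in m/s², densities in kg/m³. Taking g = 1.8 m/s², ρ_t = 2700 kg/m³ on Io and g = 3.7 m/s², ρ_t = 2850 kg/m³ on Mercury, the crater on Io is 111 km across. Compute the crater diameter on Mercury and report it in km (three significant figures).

The impactor-only factors (d, v, ρ_i) cancel in the ratio, leaving D_Mercury/D_Io = (g_Mercury/g_Io)^-0.25 · (ρ_t,Io/ρ_t,Mercury)^0.343.
(3.7/1.8)^-0.25 = 2.056^-0.25 = 0.8351
(2700/2850)^0.343 = 0.9474^0.343 = 0.9816
Ratio = 0.8351 × 0.9816 = 0.8197
D_Mercury = 0.8197 × 111 km = 91.0 km

D ≈ 91.0 km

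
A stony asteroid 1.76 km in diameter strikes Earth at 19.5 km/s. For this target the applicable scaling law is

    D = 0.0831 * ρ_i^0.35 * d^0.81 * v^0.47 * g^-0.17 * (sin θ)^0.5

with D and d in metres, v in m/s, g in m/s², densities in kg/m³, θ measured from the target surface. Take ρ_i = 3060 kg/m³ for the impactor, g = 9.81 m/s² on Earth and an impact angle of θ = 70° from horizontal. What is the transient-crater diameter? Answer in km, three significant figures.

In SI units: d = 1760 m, v = 19500 m/s.
ρ_i^0.35 = 3060^0.35 = 16.60
d^0.81 = 1760^0.81 = 425.5
v^0.47 = 19500^0.47 = 103.8
g^-0.17 = 9.81^-0.17 = 0.6783
(sin 70°)^0.5 = 0.9397^0.5 = 0.9694
D = 0.0831 × 16.60 × 425.5 × 103.8 × 0.6783 × 0.9694 = 40062 m
   = 40.06 km

D ≈ 40.1 km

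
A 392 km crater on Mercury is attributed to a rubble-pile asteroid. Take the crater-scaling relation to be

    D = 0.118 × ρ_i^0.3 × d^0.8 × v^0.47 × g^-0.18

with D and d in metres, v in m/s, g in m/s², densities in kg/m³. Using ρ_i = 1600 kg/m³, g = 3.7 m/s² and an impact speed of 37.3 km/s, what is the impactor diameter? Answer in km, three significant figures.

d ≈ 24.7 km

Rearranging for d: d = [D / (0.118 · 1600^0.3 · 37300^0.47 · 3.7^-0.18)]^(1/0.8).
D = 392000 m.
1600^0.3 = 9.146
37300^0.47 = 140.8
3.7^-0.18 = 0.7902
Denominator = 0.118 × 9.146 × 140.8 × 0.7902 = 120.1
D / 120.1 = 392000 / 120.1 = 3264
d = 3264^(1/0.8) = 3264^1.25 = 24671 m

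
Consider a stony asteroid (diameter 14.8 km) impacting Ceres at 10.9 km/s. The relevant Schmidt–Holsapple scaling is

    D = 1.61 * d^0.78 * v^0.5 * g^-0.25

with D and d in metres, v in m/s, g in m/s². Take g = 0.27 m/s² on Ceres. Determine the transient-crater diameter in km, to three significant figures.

D ≈ 417 km

In SI units: d = 14800 m, v = 10900 m/s.
d^0.78 = 14800^0.78 = 1790
v^0.5 = 10900^0.5 = 104.4
g^-0.25 = 0.27^-0.25 = 1.387
D = 1.61 × 1790 × 104.4 × 1.387 = 4.173 × 10^5 m
   = 417.3 km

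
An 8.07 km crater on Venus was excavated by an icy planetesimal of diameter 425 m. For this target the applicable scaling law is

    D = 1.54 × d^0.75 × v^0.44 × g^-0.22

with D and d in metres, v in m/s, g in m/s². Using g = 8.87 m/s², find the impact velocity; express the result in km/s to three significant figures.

Rearranging for v: v = [D / (1.54 · 425^0.75 · 8.87^-0.22)]^(1/0.44).
D = 8070 m.
425^0.75 = 93.60
8.87^-0.22 = 0.6187
Denominator = 1.54 × 93.60 × 0.6187 = 89.18
D / 89.18 = 8070 / 89.18 = 90.49
v = 90.49^(1/0.44) = 90.49^2.2727 = 27975 m/s

v ≈ 28.0 km/s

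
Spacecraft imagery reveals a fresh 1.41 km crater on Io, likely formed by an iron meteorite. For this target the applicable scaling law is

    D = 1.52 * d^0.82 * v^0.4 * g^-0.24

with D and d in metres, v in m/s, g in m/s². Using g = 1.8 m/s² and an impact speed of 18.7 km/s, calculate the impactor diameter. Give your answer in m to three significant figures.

d ≈ 40.7 m

Rearranging for d: d = [D / (1.52 · 18700^0.4 · 1.8^-0.24)]^(1/0.82).
D = 1410 m.
18700^0.4 = 51.14
1.8^-0.24 = 0.8684
Denominator = 1.52 × 51.14 × 0.8684 = 67.50
D / 67.50 = 1410 / 67.50 = 20.89
d = 20.89^(1/0.82) = 20.89^1.2195 = 40.71 m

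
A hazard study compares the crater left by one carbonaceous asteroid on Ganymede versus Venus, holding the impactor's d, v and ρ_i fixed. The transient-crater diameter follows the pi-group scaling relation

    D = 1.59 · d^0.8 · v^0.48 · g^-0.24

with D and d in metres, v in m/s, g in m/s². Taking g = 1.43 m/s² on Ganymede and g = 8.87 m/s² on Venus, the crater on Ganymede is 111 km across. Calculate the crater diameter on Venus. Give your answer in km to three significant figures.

D ≈ 71.6 km

All impactor-dependent factors cancel in the ratio, leaving D_Venus/D_Ganymede = (g_Venus/g_Ganymede)^-0.24.
(8.87/1.43)^-0.24 = 6.203^-0.24 = 0.6453
D_Venus = 0.6453 × 111 km = 71.6 km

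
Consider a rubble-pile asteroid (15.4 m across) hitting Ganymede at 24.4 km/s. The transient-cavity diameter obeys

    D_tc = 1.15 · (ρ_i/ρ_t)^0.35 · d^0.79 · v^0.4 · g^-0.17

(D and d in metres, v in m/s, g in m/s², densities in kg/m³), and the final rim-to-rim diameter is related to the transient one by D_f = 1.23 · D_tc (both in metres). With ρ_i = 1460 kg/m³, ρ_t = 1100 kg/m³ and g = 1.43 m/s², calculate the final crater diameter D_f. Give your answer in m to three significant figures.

D_f ≈ 725 m

v = 24400 m/s.
(ρ_i/ρ_t)^0.35 = (1460/1100)^0.35 = 1.104
d^0.79 = 15.4^0.79 = 8.672
v^0.4 = 24400^0.4 = 56.88
g^-0.17 = 1.43^-0.17 = 0.9410
D_tc = 1.15 × 1.104 × 8.672 × 56.88 × 0.9410 = 589.3 m
D_f = 1.23 × 589.3 = 724.8 m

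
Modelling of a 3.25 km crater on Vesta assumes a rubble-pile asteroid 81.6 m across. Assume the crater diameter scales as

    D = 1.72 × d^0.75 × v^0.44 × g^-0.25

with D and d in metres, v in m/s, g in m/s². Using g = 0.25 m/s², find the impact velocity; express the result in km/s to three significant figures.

v ≈ 7.01 km/s

Rearranging for v: v = [D / (1.72 · 81.6^0.75 · 0.25^-0.25)]^(1/0.44).
D = 3250 m.
81.6^0.75 = 27.15
0.25^-0.25 = 1.414
Denominator = 1.72 × 27.15 × 1.414 = 66.03
D / 66.03 = 3250 / 66.03 = 49.22
v = 49.22^(1/0.44) = 49.22^2.2727 = 7010 m/s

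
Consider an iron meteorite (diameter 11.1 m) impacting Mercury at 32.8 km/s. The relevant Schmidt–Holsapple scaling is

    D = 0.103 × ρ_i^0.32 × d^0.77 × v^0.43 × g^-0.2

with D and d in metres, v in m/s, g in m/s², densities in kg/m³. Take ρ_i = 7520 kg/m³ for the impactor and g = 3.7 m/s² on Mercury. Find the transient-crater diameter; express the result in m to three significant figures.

D ≈ 770 m

In SI units: v = 32800 m/s.
ρ_i^0.32 = 7520^0.32 = 17.39
d^0.77 = 11.1^0.77 = 6.381
v^0.43 = 32800^0.43 = 87.46
g^-0.2 = 3.7^-0.2 = 0.7698
D = 0.103 × 17.39 × 6.381 × 87.46 × 0.7698 = 769.5 m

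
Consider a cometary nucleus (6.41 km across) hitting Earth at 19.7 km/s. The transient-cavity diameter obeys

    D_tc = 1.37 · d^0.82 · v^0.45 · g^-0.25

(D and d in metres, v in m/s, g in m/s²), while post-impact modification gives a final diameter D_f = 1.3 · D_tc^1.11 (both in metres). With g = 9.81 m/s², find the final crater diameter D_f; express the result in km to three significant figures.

D_f ≈ 399 km

In SI: d = 6410 m, v = 19700 m/s.
d^0.82 = 6410^0.82 = 1323
v^0.45 = 19700^0.45 = 85.61
g^-0.25 = 9.81^-0.25 = 0.5650
D_tc = 1.37 × 1323 × 85.61 × 0.5650 = 87670 m
D_f = 1.3 × (87670)^1.11 = 3.986 × 10^5 m
     = 398.6 km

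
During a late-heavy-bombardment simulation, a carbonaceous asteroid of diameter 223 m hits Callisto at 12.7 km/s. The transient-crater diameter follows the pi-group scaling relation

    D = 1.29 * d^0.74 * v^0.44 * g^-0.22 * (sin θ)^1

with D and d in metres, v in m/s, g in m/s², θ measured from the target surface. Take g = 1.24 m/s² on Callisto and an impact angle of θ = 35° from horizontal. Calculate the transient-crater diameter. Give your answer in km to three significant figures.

D ≈ 2.47 km

In SI units: v = 12700 m/s.
d^0.74 = 223^0.74 = 54.67
v^0.44 = 12700^0.44 = 63.93
g^-0.22 = 1.24^-0.22 = 0.9538
(sin 35°)^1 = 0.5736^1 = 0.5736
D = 1.29 × 54.67 × 63.93 × 0.9538 × 0.5736 = 2467 m
   = 2.467 km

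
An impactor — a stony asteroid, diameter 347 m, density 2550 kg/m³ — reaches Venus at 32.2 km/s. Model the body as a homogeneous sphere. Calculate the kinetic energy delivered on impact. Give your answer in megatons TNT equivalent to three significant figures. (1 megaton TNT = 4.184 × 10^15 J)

E ≈ 6910 Mt TNT

v = 32200 m/s.
Mass m = (π/6) ρ d³ = (π/6) × 2550 × (347)³ = 5.579 × 10^10 kg
E = ½ m v² = 0.5 × 5.579 × 10^10 × (32200)² = 2.892 × 10^19 J
   = 2.892 × 10^19 / 4.184×10^15 = 6912 Mt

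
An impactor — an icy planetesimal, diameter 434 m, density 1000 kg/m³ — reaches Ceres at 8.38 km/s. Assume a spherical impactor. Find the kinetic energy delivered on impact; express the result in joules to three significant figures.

E ≈ 1.50 × 10^18 J

v = 8380 m/s.
Mass m = (π/6) ρ d³ = (π/6) × 1000 × (434)³ = 4.280 × 10^10 kg
E = ½ m v² = 0.5 × 4.280 × 10^10 × (8380)² = 1.503 × 10^18 J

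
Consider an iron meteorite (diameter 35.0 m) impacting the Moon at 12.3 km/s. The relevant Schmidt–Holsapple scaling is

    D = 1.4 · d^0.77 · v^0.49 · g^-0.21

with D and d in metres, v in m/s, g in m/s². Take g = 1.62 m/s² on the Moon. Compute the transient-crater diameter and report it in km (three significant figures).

D ≈ 1.97 km

In SI units: v = 12300 m/s.
d^0.77 = 35^0.77 = 15.45
v^0.49 = 12300^0.49 = 100.9
g^-0.21 = 1.62^-0.21 = 0.9037
D = 1.4 × 15.45 × 100.9 × 0.9037 = 1972 m
   = 1.972 km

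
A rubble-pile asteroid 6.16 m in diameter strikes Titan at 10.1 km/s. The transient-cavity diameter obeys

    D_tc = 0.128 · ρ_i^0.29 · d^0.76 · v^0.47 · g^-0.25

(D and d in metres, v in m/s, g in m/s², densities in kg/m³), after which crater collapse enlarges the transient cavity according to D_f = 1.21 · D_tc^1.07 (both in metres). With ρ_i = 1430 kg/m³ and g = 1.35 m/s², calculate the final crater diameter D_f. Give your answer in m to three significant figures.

D_f ≈ 534 m

v = 10100 m/s.
ρ_i^0.29 = 1430^0.29 = 8.223
d^0.76 = 6.16^0.76 = 3.982
v^0.47 = 10100^0.47 = 76.21
g^-0.25 = 1.35^-0.25 = 0.9277
D_tc = 0.128 × 8.223 × 3.982 × 76.21 × 0.9277 = 296.3 m
D_f = 1.21 × (296.3)^1.07 = 534.0 m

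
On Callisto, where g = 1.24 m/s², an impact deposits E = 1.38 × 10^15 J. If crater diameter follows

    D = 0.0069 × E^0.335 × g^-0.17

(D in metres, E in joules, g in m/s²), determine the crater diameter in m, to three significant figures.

E^0.335 = (1.38 × 10^15)^0.335 = 1.180 × 10^5
g^-0.17 = 1.24^-0.17 = 0.9641
D = 0.0069 × 1.180 × 10^5 × 0.9641 = 785.0 m

D ≈ 785 m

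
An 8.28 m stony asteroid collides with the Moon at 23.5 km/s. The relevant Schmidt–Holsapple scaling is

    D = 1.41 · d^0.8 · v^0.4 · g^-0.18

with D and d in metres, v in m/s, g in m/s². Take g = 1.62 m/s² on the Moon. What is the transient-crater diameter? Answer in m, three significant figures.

In SI units: v = 23500 m/s.
d^0.8 = 8.28^0.8 = 5.425
v^0.4 = 23500^0.4 = 56.03
g^-0.18 = 1.62^-0.18 = 0.9168
D = 1.41 × 5.425 × 56.03 × 0.9168 = 392.9 m

D ≈ 393 m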